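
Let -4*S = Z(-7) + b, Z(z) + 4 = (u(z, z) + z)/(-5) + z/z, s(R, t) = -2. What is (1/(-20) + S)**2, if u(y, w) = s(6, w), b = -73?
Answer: 1369/4 ≈ 342.25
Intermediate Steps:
u(y, w) = -2
Z(z) = -13/5 - z/5 (Z(z) = -4 + ((-2 + z)/(-5) + z/z) = -4 + ((-2 + z)*(-1/5) + 1) = -4 + ((2/5 - z/5) + 1) = -4 + (7/5 - z/5) = -13/5 - z/5)
S = 371/20 (S = -((-13/5 - 1/5*(-7)) - 73)/4 = -((-13/5 + 7/5) - 73)/4 = -(-6/5 - 73)/4 = -1/4*(-371/5) = 371/20 ≈ 18.550)
(1/(-20) + S)**2 = (1/(-20) + 371/20)**2 = (-1/20 + 371/20)**2 = (37/2)**2 = 1369/4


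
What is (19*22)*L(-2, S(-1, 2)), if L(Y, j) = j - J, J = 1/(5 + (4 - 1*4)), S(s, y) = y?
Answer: 3762/5 ≈ 752.40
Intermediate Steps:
J = 1/5 (J = 1/(5 + (4 - 4)) = 1/(5 + 0) = 1/5 ≈ 0.20000)
L(Y, j) = -1/5 + j (L(Y, j) = j - 1*1/5 = j - 1/5 = -1/5 + j)
(19*22)*L(-2, S(-1, 2)) = (19*22)*(-1/5 + 2) = 418*(9/5) = 3762/5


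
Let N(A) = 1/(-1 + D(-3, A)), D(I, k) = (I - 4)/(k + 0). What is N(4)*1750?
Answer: -7000/11 ≈ -636.36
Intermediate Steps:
D(I, k) = (-4 + I)/k
N(A) = 1/(-1 - 7/A) (N(A) = 1/(-1 + (-4 - 3)/A) = 1/(-1 - 7/A))
N(4)*1750 = -1*4/(7 + 4)*1750 = -1*4/11*1750 = -1*4*1/11*1750 = -4/11*1750 = -7000/11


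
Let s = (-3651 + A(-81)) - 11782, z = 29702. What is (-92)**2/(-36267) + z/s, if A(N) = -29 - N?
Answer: -402462406/185940909 ≈ -2.1645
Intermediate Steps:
s = -15381 (s = (-3651 + (-29 - 1*(-81))) - 11782 = (-3651 + (-29 + 81)) - 11782 = (-3651 + 52) - 11782 = -3599 - 11782 = -15381)
(-92)**2/(-36267) + z/s = (-92)**2/(-36267) + 29702/(-15381) = 8464*(-1/36267) + 29702*(-1/15381) = -8464/36267 - 29702/15381 = -402462406/185940909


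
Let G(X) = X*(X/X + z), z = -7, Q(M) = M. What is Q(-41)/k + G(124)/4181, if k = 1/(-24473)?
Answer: 4195185389/4181 ≈ 1.0034e+6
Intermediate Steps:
k = -1/24473 ≈ -4.0861e-5
G(X) = -6*X (G(X) = X*(X/X - 7) = X*(1 - 7) = X*(-6) = -6*X)
Q(-41)/k + G(124)/4181 = -41/(-1/24473) - 6*124/4181 = -41*(-24473) - 744*1/4181 = 1003393 - 744/4181 = 4195185389/4181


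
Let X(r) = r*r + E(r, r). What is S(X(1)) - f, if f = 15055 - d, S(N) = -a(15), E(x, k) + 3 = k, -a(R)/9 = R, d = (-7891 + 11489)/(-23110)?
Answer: -172402399/11555 ≈ -14920.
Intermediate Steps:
d = -1799/11555 (d = 3598*(-1/23110) = -1799/11555 ≈ -0.15569)
a(R) = -9*R
E(x, k) = -3 + k
X(r) = -3 + r + r² (X(r) = r*r + (-3 + r) = r² + (-3 + r) = -3 + r + r²)
S(N) = 135 (S(N) = -(-9)*15 = -1*(-135) = 135)
f = 173962324/11555 (f = 15055 - 1*(-1799/11555) = 15055 + 1799/11555 = 173962324/11555 ≈ 15055.)
S(X(1)) - f = 135 - 1*173962324/11555 = 135 - 173962324/11555 = -172402399/11555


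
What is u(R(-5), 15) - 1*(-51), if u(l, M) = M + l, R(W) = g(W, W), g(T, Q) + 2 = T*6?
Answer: 34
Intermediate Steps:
g(T, Q) = -2 + 6*T (g(T, Q) = -2 + T*6 = -2 + 6*T)
R(W) = -2 + 6*W
u(R(-5), 15) - 1*(-51) = (15 + (-2 + 6*(-5))) - 1*(-51) = (15 + (-2 - 30)) + 51 = (15 - 32) + 51 = -17 + 51 = 34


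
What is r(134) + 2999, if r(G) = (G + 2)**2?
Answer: 21495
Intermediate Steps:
r(G) = (2 + G)**2
r(134) + 2999 = (2 + 134)**2 + 2999 = 136**2 + 2999 = 18496 + 2999 = 21495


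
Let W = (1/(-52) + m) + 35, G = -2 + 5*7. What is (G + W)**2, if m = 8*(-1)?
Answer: 9728161/2704 ≈ 3597.7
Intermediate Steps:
m = -8
G = 33 (G = -2 + 35 = 33)
W = 1403/52 (W = (1/(-52) - 8) + 35 = (-1/52 - 8) + 35 = -417/52 + 35 = 1403/52 ≈ 26.981)
(G + W)**2 = (33 + 1403/52)**2 = (3119/52)**2 = 9728161/2704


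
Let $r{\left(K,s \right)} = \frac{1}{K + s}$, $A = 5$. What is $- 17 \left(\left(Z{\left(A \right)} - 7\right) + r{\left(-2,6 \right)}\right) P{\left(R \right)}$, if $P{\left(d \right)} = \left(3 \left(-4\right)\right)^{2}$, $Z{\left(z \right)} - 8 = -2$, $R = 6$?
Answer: $1836$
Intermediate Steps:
$Z{\left(z \right)} = 6$ ($Z{\left(z \right)} = 8 - 2 = 6$)
$P{\left(d \right)} = 144$ ($P{\left(d \right)} = \left(-12\right)^{2} = 144$)
$- 17 \left(\left(Z{\left(A \right)} - 7\right) + r{\left(-2,6 \right)}\right) P{\left(R \right)} = - 17 \left(\left(6 - 7\right) + \frac{1}{-2 + 6}\right) 144 = - 17 \left(-1 + \frac{1}{4}\right) 144 = \left(-17\right) \left(- \frac{3}{4}\right) 144 = \frac{51}{4} \cdot 144 = 1836$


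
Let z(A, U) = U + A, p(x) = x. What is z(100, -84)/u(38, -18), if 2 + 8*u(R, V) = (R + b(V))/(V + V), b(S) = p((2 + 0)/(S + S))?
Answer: -82944/1979 ≈ -41.912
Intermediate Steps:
z(A, U) = A + U
b(S) = 1/S (b(S) = (2 + 0)/(S + S) = 2/((2*S)) = 2*(1/(2*S)) = 1/S)
u(R, V) = -1/4 + (R + 1/V)/(16*V) (u(R, V) = -1/4 + ((R + 1/V)/(V + V))/8 = -1/4 + ((R + 1/V)/((2*V)))/8 = -1/4 + ((R + 1/V)*(1/(2*V)))/8 = -1/4 + ((R + 1/V)/(2*V))/8 = -1/4 + (R + 1/V)/(16*V))
z(100, -84)/u(38, -18) = (100 - 84)/(((1/16)*(1 - 18*(38 - 4*(-18)))/(-18)**2)) = 16/(((1/16)*(1/324)*(1 - 18*(38 + 72)))) = 16/(((1/16)*(1/324)*(1 - 18*110))) = 16/(((1/16)*(1/324)*(1 - 1980))) = 16/(((1/16)*(1/324)*(-1979))) = 16/(-1979/5184) = 16*(-5184/1979) = -82944/1979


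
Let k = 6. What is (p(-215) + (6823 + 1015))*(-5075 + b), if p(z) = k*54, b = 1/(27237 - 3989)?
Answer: -481491067519/11624 ≈ -4.1422e+7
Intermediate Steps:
b = 1/23248 ≈ 4.3014e-5
p(z) = 324 (p(z) = 6*54 = 324)
(p(-215) + (6823 + 1015))*(-5075 + b) = (324 + (6823 + 1015))*(-5075 + 1/23248) = (324 + 7838)*(-117983599/23248) = 8162*(-117983599/23248) = -481491067519/11624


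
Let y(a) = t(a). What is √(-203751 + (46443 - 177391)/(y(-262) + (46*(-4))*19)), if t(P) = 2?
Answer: I*√621735502681/1747 ≈ 451.35*I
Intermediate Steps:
y(a) = 2
√(-203751 + (46443 - 177391)/(y(-262) + (46*(-4))*19)) = √(-203751 + (46443 - 177391)/(2 + (46*(-4))*19)) = √(-203751 - 130948/(2 - 184*19)) = √(-203751 - 130948/(2 - 3496)) = √(-203751 - 130948/(-3494)) = √(-203751 - 130948*(-1/3494)) = √(-203751 + 65474/1747) = √(-355887523/1747) = I*√621735502681/1747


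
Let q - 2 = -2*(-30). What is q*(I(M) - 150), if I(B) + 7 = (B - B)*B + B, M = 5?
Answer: -9424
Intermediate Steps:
I(B) = -7 + B (I(B) = -7 + ((B - B)*B + B) = -7 + (0*B + B) = -7 + (0 + B) = -7 + B)
q = 62 (q = 2 - 2*(-30) = 2 + 60 = 62)
q*(I(M) - 150) = 62*((-7 + 5) - 150) = 62*(-2 - 150) = 62*(-152) = -9424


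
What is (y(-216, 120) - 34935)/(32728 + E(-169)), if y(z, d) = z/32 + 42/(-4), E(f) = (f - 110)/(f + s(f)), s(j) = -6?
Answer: -24466575/22910716 ≈ -1.0679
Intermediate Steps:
E(f) = (-110 + f)/(-6 + f) (E(f) = (f - 110)/(f - 6) = (-110 + f)/(-6 + f))
y(z, d) = -21/2 + z/32 (y(z, d) = z*(1/32) + 42*(-¼) = z/32 - 21/2 = -21/2 + z/32)
(y(-216, 120) - 34935)/(32728 + E(-169)) = ((-21/2 + (1/32)*(-216)) - 34935)/(32728 + (-110 - 169)/(-6 - 169)) = ((-21/2 - 27/4) - 34935)/(32728 - 279/(-175)) = (-69/4 - 34935)/(32728 - 1/175*(-279)) = -139809/(4*(32728 + 279/175)) = -139809/(4*5727679/175) = -139809/4*175/5727679 = -24466575/22910716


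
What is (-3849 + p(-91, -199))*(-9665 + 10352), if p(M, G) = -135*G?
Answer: 15811992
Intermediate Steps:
(-3849 + p(-91, -199))*(-9665 + 10352) = (-3849 - 135*(-199))*(-9665 + 10352) = (-3849 + 26865)*687 = 23016*687 = 15811992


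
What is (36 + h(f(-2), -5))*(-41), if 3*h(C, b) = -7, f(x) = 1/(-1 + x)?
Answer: -4141/3 ≈ -1380.3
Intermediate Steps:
h(C, b) = -7/3 (h(C, b) = (1/3)*(-7) = -7/3)
(36 + h(f(-2), -5))*(-41) = (36 - 7/3)*(-41) = (101/3)*(-41) = -4141/3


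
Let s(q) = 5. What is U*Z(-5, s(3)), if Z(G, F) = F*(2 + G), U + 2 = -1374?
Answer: 20640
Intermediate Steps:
U = -1376 (U = -2 - 1374 = -1376)
U*Z(-5, s(3)) = -6880*(2 - 5) = -6880*(-3) = -1376*(-15) = 20640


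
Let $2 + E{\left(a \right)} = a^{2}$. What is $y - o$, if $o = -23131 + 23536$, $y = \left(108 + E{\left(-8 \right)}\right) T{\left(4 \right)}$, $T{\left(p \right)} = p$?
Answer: $275$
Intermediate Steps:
$E{\left(a \right)} = -2 + a^{2}$
$y = 680$ ($y = \left(108 - \left(2 - \left(-8\right)^{2}\right)\right) 4 = \left(108 + \left(-2 + 64\right)\right) 4 = \left(108 + 62\right) 4 = 170 \cdot 4 = 680$)
$o = 405$
$y - o = 680 - 405 = 275$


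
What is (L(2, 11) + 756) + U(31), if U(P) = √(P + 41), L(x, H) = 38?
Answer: 794 + 6*√2 ≈ 802.49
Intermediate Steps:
U(P) = √(41 + P)
(L(2, 11) + 756) + U(31) = (38 + 756) + √(41 + 31) = 794 + √72 = 794 + 6*√2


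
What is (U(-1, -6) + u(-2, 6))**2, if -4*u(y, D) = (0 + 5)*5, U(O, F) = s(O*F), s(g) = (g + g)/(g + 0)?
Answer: 289/16 ≈ 18.063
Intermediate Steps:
s(g) = 2 (s(g) = (2*g)/g = 2)
U(O, F) = 2
u(y, D) = -25/4 (u(y, D) = -(0 + 5)*5/4 = -5*5/4 = -1/4*25 = -25/4)
(U(-1, -6) + u(-2, 6))**2 = (2 - 25/4)**2 = (-17/4)**2 = 289/16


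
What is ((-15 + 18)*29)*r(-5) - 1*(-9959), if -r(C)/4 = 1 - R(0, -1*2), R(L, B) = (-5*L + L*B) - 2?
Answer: 8915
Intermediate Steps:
R(L, B) = -2 - 5*L + B*L (R(L, B) = (-5*L + B*L) - 2 = -2 - 5*L + B*L)
r(C) = -12 (r(C) = -4*(1 - (-2 - 5*0 - 1*2*0)) = -4*(1 - (-2 + 0 - 2*0)) = -4*(1 - (-2 + 0 + 0)) = -4*(1 - 1*(-2)) = -4*(1 + 2) = -4*3 = -12)
((-15 + 18)*29)*r(-5) - 1*(-9959) = ((-15 + 18)*29)*(-12) - 1*(-9959) = (3*29)*(-12) + 9959 = 87*(-12) + 9959 = -1044 + 9959 = 8915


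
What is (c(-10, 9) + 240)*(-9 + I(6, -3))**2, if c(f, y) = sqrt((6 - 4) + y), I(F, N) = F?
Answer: 2160 + 9*sqrt(11) ≈ 2189.9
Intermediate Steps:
c(f, y) = sqrt(2 + y)
(c(-10, 9) + 240)*(-9 + I(6, -3))**2 = (sqrt(2 + 9) + 240)*(-9 + 6)**2 = (sqrt(11) + 240)*(-3)**2 = (240 + sqrt(11))*9 = 2160 + 9*sqrt(11)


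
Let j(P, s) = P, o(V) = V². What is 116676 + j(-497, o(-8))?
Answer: 116179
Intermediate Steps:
116676 + j(-497, o(-8)) = 116676 - 497 = 116179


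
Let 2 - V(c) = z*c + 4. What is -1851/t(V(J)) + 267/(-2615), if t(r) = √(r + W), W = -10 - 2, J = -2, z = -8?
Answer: -267/2615 + 617*I*√30/10 ≈ -0.1021 + 337.94*I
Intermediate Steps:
W = -12
V(c) = -2 + 8*c (V(c) = 2 - (-8*c + 4) = 2 - (4 - 8*c) = 2 + (-4 + 8*c) = -2 + 8*c)
t(r) = √(-12 + r) (t(r) = √(r - 12) = √(-12 + r))
-1851/t(V(J)) + 267/(-2615) = -1851/√(-12 + (-2 + 8*(-2))) + 267/(-2615) = -1851/√(-12 + (-2 - 16)) + 267*(-1/2615) = -1851/√(-12 - 18) - 267/2615 = -1851*(-I*√30/30) - 267/2615 = -(-617)*I*√30/10 - 267/2615 = 617*I*√30/10 - 267/2615 = -267/2615 + 617*I*√30/10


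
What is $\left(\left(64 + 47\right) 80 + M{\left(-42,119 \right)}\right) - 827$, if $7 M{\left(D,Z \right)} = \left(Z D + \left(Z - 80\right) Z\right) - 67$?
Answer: $\frac{55947}{7} \approx 7992.4$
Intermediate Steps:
$M{\left(D,Z \right)} = - \frac{67}{7} + \frac{D Z}{7} + \frac{Z \left(-80 + Z\right)}{7}$ ($M{\left(D,Z \right)} = \frac{\left(Z D + \left(Z - 80\right) Z\right) - 67}{7} = \frac{\left(D Z + \left(-80 + Z\right) Z\right) - 67}{7} = \frac{\left(D Z + Z \left(-80 + Z\right)\right) - 67}{7} = \frac{-67 + D Z + Z \left(-80 + Z\right)}{7} = - \frac{67}{7} + \frac{D Z}{7} + \frac{Z \left(-80 + Z\right)}{7}$)
$\left(\left(64 + 47\right) 80 + M{\left(-42,119 \right)}\right) - 827 = \left(\left(64 + 47\right) 80 + \left(- \frac{67}{7} - 1360 + \frac{119^{2}}{7} + \frac{1}{7} \left(-42\right) 119\right)\right) - 827 = \left(111 \cdot 80 - \frac{424}{7}\right) - 827 = \left(8880 - \frac{424}{7}\right) - 827 = \frac{61736}{7} - 827 = \frac{55947}{7}$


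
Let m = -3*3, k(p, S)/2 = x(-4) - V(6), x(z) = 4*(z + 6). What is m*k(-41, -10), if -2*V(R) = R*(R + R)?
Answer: -792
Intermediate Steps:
x(z) = 24 + 4*z (x(z) = 4*(6 + z) = 24 + 4*z)
V(R) = -R² (V(R) = -R*(R + R)/2 = -R*2*R/2 = -R²)
k(p, S) = 88 (k(p, S) = 2*((24 + 4*(-4)) - (-1)*6²) = 2*((24 - 16) - (-1)*36) = 2*(8 - 1*(-36)) = 2*(8 + 36) = 2*44 = 88)
m = -9
m*k(-41, -10) = -9*88 = -792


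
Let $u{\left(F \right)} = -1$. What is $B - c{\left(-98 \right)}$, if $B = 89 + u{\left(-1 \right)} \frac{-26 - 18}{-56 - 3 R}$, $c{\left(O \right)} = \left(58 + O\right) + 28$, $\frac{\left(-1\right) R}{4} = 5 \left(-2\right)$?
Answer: $\frac{403}{4} \approx 100.75$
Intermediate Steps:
$R = 40$ ($R = - 4 \cdot 5 \left(-2\right) = \left(-4\right) \left(-10\right) = 40$)
$c{\left(O \right)} = 86 + O$
$B = \frac{355}{4}$ ($B = 89 - \frac{-26 - 18}{-56 - 120} = 89 - - \frac{44}{-56 - 120} = 89 - - \frac{44}{-176} = 89 - \left(-44\right) \left(- \frac{1}{176}\right) = 89 - \frac{1}{4} = \frac{355}{4} \approx 88.75$)
$B - c{\left(-98 \right)} = \frac{355}{4} - \left(86 - 98\right) = \frac{355}{4} - -12 = \frac{355}{4} + 12 = \frac{403}{4}$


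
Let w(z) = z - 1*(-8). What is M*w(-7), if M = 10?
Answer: 10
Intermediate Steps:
w(z) = 8 + z (w(z) = z + 8 = 8 + z)
M*w(-7) = 10*(8 - 7) = 10*1 = 10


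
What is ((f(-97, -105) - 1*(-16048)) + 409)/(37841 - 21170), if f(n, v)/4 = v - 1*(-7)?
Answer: 5355/5557 ≈ 0.96365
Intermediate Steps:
f(n, v) = 28 + 4*v (f(n, v) = 4*(v - 1*(-7)) = 4*(v + 7) = 4*(7 + v) = 28 + 4*v)
((f(-97, -105) - 1*(-16048)) + 409)/(37841 - 21170) = (((28 + 4*(-105)) - 1*(-16048)) + 409)/(37841 - 21170) = (((28 - 420) + 16048) + 409)/16671 = ((-392 + 16048) + 409)*(1/16671) = (15656 + 409)*(1/16671) = 16065*(1/16671) = 5355/5557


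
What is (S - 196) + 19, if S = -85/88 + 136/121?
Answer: -171183/968 ≈ -176.84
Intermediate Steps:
S = 153/968 (S = -85*1/88 + 136*(1/121) = -85/88 + 136/121 = 153/968 ≈ 0.15806)
(S - 196) + 19 = (153/968 - 196) + 19 = -189575/968 + 19 = -171183/968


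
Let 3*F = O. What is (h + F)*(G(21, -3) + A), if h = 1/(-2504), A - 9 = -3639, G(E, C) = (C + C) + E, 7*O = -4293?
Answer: 12953380065/17528 ≈ 7.3901e+5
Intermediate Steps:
O = -4293/7 (O = (1/7)*(-4293) = -4293/7 ≈ -613.29)
G(E, C) = E + 2*C (G(E, C) = 2*C + E = E + 2*C)
A = -3630 (A = 9 - 3639 = -3630)
F = -1431/7 (F = (1/3)*(-4293/7) = -1431/7 ≈ -204.43)
h = -1/2504 ≈ -0.00039936
(h + F)*(G(21, -3) + A) = (-1/2504 - 1431/7)*((21 + 2*(-3)) - 3630) = -3583231*((21 - 6) - 3630)/17528 = -3583231*(15 - 3630)/17528 = -3583231/17528*(-3615) = 12953380065/17528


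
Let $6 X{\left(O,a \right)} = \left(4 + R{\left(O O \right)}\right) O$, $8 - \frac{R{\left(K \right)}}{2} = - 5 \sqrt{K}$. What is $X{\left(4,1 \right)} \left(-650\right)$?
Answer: $-26000$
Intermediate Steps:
$R{\left(K \right)} = 16 + 10 \sqrt{K}$ ($R{\left(K \right)} = 16 - 2 \left(- 5 \sqrt{K}\right) = 16 + 10 \sqrt{K}$)
$X{\left(O,a \right)} = \frac{O \left(20 + 10 \sqrt{O^{2}}\right)}{6}$ ($X{\left(O,a \right)} = \frac{\left(4 + \left(16 + 10 \sqrt{O O}\right)\right) O}{6} = \frac{\left(4 + \left(16 + 10 \sqrt{O^{2}}\right)\right) O}{6} = \frac{\left(20 + 10 \sqrt{O^{2}}\right) O}{6} = \frac{O \left(20 + 10 \sqrt{O^{2}}\right)}{6}$)
$X{\left(4,1 \right)} \left(-650\right) = \frac{5}{3} \cdot 4 \left(2 + \sqrt{4^{2}}\right) \left(-650\right) = \frac{5}{3} \cdot 4 \left(2 + \sqrt{16}\right) \left(-650\right) = \frac{5}{3} \cdot 4 \left(2 + 4\right) \left(-650\right) = \frac{5}{3} \cdot 4 \cdot 6 \left(-650\right) = 40 \left(-650\right) = -26000$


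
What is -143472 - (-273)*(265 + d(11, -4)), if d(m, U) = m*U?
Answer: -83139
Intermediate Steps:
d(m, U) = U*m
-143472 - (-273)*(265 + d(11, -4)) = -143472 - (-273)*(265 - 4*11) = -143472 - (-273)*(265 - 44) = -143472 - (-273)*221 = -143472 - 1*(-60333) = -143472 + 60333 = -83139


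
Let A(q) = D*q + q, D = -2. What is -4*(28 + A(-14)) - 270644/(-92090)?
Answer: -7600238/46045 ≈ -165.06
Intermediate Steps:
A(q) = -q (A(q) = -2*q + q = -q)
-4*(28 + A(-14)) - 270644/(-92090) = -4*(28 - 1*(-14)) - 270644/(-92090) = -4*(28 + 14) - 270644*(-1/92090) = -4*42 + 135322/46045 = -168 + 135322/46045 = -7600238/46045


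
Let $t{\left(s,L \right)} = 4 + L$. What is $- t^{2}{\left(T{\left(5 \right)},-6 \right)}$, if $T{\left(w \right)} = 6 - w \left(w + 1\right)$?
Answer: $-4$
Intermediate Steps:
$T{\left(w \right)} = 6 - w \left(1 + w\right)$
$- t^{2}{\left(T{\left(5 \right)},-6 \right)} = - \left(4 - 6\right)^{2} = - \left(-2\right)^{2} = \left(-1\right) 4 = -4$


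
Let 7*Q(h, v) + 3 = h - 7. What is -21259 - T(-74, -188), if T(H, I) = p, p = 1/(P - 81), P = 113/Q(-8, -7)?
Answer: -47811473/2249 ≈ -21259.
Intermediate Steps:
Q(h, v) = -10/7 + h/7 (Q(h, v) = -3/7 + (h - 7)/7 = -3/7 + (-7 + h)/7 = -3/7 + (-1 + h/7) = -10/7 + h/7)
P = -791/18 (P = 113/(-10/7 + (⅐)*(-8)) = 113/(-10/7 - 8/7) = 113/(-18/7) = 113*(-7/18) = -791/18 ≈ -43.944)
p = -18/2249 (p = 1/(-791/18 - 81) = 1/(-2249/18) = -18/2249 ≈ -0.0080036)
T(H, I) = -18/2249
-21259 - T(-74, -188) = -21259 - 1*(-18/2249) = -21259 + 18/2249 = -47811473/2249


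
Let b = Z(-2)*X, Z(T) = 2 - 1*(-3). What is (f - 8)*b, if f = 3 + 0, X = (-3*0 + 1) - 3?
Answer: 50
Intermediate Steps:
Z(T) = 5 (Z(T) = 2 + 3 = 5)
X = -2 (X = (0 + 1) - 3 = 1 - 3 = -2)
b = -10 (b = 5*(-2) = -10)
f = 3
(f - 8)*b = (3 - 8)*(-10) = -5*(-10) = 50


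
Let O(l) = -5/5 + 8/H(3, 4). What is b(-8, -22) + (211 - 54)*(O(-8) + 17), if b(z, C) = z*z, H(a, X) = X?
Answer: 2890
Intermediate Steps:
b(z, C) = z**2
O(l) = 1 (O(l) = -5/5 + 8/4 = -5*1/5 + 8*(1/4) = -1 + 2 = 1)
b(-8, -22) + (211 - 54)*(O(-8) + 17) = (-8)**2 + (211 - 54)*(1 + 17) = 64 + 157*18 = 64 + 2826 = 2890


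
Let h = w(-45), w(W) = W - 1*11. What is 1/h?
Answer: -1/56 ≈ -0.017857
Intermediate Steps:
w(W) = -11 + W (w(W) = W - 11 = -11 + W)
h = -56 (h = -11 - 45 = -56)
1/h = 1/(-56) = -1/56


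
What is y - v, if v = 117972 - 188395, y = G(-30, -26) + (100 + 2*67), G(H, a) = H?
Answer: 70627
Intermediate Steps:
y = 204 (y = -30 + (100 + 2*67) = -30 + (100 + 134) = -30 + 234 = 204)
v = -70423
y - v = 204 - 1*(-70423) = 204 + 70423 = 70627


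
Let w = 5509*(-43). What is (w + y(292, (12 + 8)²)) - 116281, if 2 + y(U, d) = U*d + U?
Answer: -236078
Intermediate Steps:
w = -236887
y(U, d) = -2 + U + U*d (y(U, d) = -2 + (U*d + U) = -2 + (U + U*d) = -2 + U + U*d)
(w + y(292, (12 + 8)²)) - 116281 = (-236887 + (-2 + 292 + 292*(12 + 8)²)) - 116281 = (-236887 + (-2 + 292 + 292*20²)) - 116281 = (-236887 + (-2 + 292 + 292*400)) - 116281 = (-236887 + (-2 + 292 + 116800)) - 116281 = (-236887 + 117090) - 116281 = -119797 - 116281 = -236078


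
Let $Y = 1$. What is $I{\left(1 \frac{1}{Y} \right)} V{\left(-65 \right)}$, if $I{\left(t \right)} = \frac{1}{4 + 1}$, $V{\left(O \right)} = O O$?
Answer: $845$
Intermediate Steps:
$V{\left(O \right)} = O^{2}$
$I{\left(t \right)} = \frac{1}{5}$
$I{\left(1 \frac{1}{Y} \right)} V{\left(-65 \right)} = \frac{\left(-65\right)^{2}}{5} = \frac{1}{5} \cdot 4225 = 845$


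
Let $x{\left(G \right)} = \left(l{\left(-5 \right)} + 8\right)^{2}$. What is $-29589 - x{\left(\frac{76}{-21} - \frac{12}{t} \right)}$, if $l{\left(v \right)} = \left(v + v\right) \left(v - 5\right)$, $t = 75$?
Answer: $-41253$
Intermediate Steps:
$l{\left(v \right)} = 2 v \left(-5 + v\right)$
$x{\left(G \right)} = 11664$ ($x{\left(G \right)} = \left(2 \left(-5\right) \left(-5 - 5\right) + 8\right)^{2} = \left(2 \left(-5\right) \left(-10\right) + 8\right)^{2} = \left(100 + 8\right)^{2} = 108^{2} = 11664$)
$-29589 - x{\left(\frac{76}{-21} - \frac{12}{t} \right)} = -29589 - 11664 = -41253$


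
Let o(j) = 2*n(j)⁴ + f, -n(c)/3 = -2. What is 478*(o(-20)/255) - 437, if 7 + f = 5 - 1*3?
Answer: 1125151/255 ≈ 4412.4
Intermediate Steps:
n(c) = 6 (n(c) = -3*(-2) = 6)
f = -5 (f = -7 + (5 - 1*3) = -7 + (5 - 3) = -7 + 2 = -5)
o(j) = 2587 (o(j) = 2*6⁴ - 5 = 2*1296 - 5 = 2592 - 5 = 2587)
478*(o(-20)/255) - 437 = 478*(2587/255) - 437 = 1236586/255 - 437 = 1125151/255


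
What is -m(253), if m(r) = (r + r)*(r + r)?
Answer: -256036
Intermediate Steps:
m(r) = 4*r² (m(r) = (2*r)*(2*r) = 4*r²)
-m(253) = -4*253² = -4*64009 = -1*256036 = -256036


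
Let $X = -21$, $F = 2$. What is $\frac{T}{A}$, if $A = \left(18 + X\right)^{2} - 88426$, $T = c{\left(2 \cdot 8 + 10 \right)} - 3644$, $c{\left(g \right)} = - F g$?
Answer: $\frac{528}{12631} \approx 0.041802$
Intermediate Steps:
$c{\left(g \right)} = - 2 g$ ($c{\left(g \right)} = \left(-1\right) 2 g = - 2 g$)
$T = -3696$ ($T = - 2 \left(2 \cdot 8 + 10\right) - 3644 = - 2 \left(16 + 10\right) - 3644 = \left(-2\right) 26 - 3644 = -52 - 3644 = -3696$)
$A = -88417$ ($A = \left(18 - 21\right)^{2} - 88426 = \left(-3\right)^{2} - 88426 = 9 - 88426 = -88417$)
$\frac{T}{A} = - \frac{3696}{-88417} = \left(-3696\right) \left(- \frac{1}{88417}\right) = \frac{528}{12631}$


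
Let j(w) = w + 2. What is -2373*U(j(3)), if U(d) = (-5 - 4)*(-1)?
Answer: -21357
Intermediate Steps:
j(w) = 2 + w
U(d) = 9 (U(d) = -9*(-1) = 9)
-2373*U(j(3)) = -2373*9 = -21357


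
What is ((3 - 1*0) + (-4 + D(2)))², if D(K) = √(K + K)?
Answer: 1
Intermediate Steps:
D(K) = √2*√K (D(K) = √(2*K) = √2*√K)
((3 - 1*0) + (-4 + D(2)))² = ((3 - 1*0) + (-4 + √2*√2))² = ((3 + 0) + (-4 + 2))² = (3 - 2)² = 1² = 1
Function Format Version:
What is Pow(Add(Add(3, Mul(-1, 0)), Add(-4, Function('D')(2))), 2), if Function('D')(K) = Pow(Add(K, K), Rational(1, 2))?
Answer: 1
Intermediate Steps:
Function('D')(K) = Mul(Pow(2, Rational(1, 2)), Pow(K, Rational(1, 2))) (Function('D')(K) = Pow(Mul(2, K), Rational(1, 2)) = Mul(Pow(2, Rational(1, 2)), Pow(K, Rational(1, 2))))
Pow(Add(Add(3, Mul(-1, 0)), Add(-4, Function('D')(2))), 2) = Pow(Add(Add(3, Mul(-1, 0)), Add(-4, Mul(Pow(2, Rational(1, 2)), Pow(2, Rational(1, 2))))), 2) = Pow(Add(Add(3, 0), Add(-4, 2)), 2) = Pow(Add(3, -2), 2) = Pow(1, 2) = 1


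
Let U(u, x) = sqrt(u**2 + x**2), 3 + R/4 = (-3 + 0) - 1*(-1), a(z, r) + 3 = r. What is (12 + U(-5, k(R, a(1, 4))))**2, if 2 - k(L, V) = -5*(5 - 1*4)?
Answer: (12 + sqrt(74))**2 ≈ 424.46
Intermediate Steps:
a(z, r) = -3 + r
R = -20 (R = -12 + 4*((-3 + 0) - 1*(-1)) = -12 + 4*(-3 + 1) = -12 + 4*(-2) = -12 - 8 = -20)
k(L, V) = 7 (k(L, V) = 2 - (-5)*(5 - 1*4) = 2 - (-5)*(5 - 4) = 2 - (-5) = 2 - 1*(-5) = 2 + 5 = 7)
(12 + U(-5, k(R, a(1, 4))))**2 = (12 + sqrt((-5)**2 + 7**2))**2 = (12 + sqrt(25 + 49))**2 = (12 + sqrt(74))**2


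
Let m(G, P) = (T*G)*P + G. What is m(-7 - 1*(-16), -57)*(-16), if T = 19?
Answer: 155808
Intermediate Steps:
m(G, P) = G + 19*G*P (m(G, P) = (19*G)*P + G = 19*G*P + G = G + 19*G*P)
m(-7 - 1*(-16), -57)*(-16) = ((-7 - 1*(-16))*(1 + 19*(-57)))*(-16) = ((-7 + 16)*(1 - 1083))*(-16) = (9*(-1082))*(-16) = -9738*(-16) = 155808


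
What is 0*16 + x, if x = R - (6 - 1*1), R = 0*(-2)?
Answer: -5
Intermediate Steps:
R = 0
x = -5 (x = 0 - (6 - 1*1) = 0 - (6 - 1) = 0 - 1*5 = 0 - 5 = -5)
0*16 + x = 0*16 - 5 = 0 - 5 = -5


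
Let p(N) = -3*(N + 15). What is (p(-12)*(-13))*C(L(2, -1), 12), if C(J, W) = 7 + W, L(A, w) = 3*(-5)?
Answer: 2223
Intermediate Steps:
L(A, w) = -15
p(N) = -45 - 3*N (p(N) = -3*(15 + N) = -45 - 3*N)
(p(-12)*(-13))*C(L(2, -1), 12) = ((-45 - 3*(-12))*(-13))*(7 + 12) = ((-45 + 36)*(-13))*19 = -9*(-13)*19 = 117*19 = 2223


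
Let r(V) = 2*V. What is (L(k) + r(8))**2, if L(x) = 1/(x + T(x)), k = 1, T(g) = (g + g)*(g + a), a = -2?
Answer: 225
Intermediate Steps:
T(g) = 2*g*(-2 + g) (T(g) = (g + g)*(g - 2) = (2*g)*(-2 + g) = 2*g*(-2 + g))
L(x) = 1/(x + 2*x*(-2 + x))
(L(k) + r(8))**2 = (1/(1*(-3 + 2*1)) + 2*8)**2 = (1/(-3 + 2) + 16)**2 = (1/(-1) + 16)**2 = (1*(-1) + 16)**2 = (-1 + 16)**2 = 15**2 = 225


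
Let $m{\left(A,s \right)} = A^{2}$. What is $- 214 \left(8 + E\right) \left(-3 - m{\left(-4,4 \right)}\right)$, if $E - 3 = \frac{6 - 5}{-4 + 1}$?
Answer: $\frac{130112}{3} \approx 43371.0$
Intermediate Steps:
$E = \frac{8}{3}$ ($E = 3 + \frac{6 - 5}{-4 + 1} = 3 + 1 \frac{1}{-3} = 3 + 1 \left(- \frac{1}{3}\right) = 3 - \frac{1}{3} = \frac{8}{3} \approx 2.6667$)
$- 214 \left(8 + E\right) \left(-3 - m{\left(-4,4 \right)}\right) = - 214 \left(8 + \frac{8}{3}\right) \left(-3 - \left(-4\right)^{2}\right) = - 214 \frac{32 \left(-3 - 16\right)}{3} = - 214 \cdot \frac{32}{3} \left(-19\right) = \left(-214\right) \left(- \frac{608}{3}\right) = \frac{130112}{3}$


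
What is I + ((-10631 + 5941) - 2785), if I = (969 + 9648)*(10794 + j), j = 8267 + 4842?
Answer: 253770676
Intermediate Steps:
j = 13109
I = 253778151 (I = (969 + 9648)*(10794 + 13109) = 10617*23903 = 253778151)
I + ((-10631 + 5941) - 2785) = 253778151 + ((-10631 + 5941) - 2785) = 253778151 + (-4690 - 2785) = 253778151 - 7475 = 253770676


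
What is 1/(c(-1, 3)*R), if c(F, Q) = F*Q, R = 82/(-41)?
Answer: ⅙ ≈ 0.16667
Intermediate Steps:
R = -2 (R = 82*(-1/41) = -2)
1/(c(-1, 3)*R) = 1/(-1*3*(-2)) = 1/(-3*(-2)) = 1/6 = ⅙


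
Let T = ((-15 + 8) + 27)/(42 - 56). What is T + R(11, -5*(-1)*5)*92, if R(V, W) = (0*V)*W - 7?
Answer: -4518/7 ≈ -645.43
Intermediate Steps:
R(V, W) = -7 (R(V, W) = 0*W - 7 = 0 - 7 = -7)
T = -10/7 (T = (-7 + 27)/(-14) = 20*(-1/14) = -10/7 ≈ -1.4286)
T + R(11, -5*(-1)*5)*92 = -10/7 - 7*92 = -10/7 - 644 = -4518/7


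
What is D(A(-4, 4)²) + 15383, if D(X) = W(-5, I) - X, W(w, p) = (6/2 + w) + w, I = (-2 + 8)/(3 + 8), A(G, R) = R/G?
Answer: 15375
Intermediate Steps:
I = 6/11 ≈ 0.54545
W(w, p) = 3 + 2*w (W(w, p) = (6*(½) + w) + w = (3 + w) + w = 3 + 2*w)
D(X) = -7 - X (D(X) = (3 + 2*(-5)) - X = (3 - 10) - X = -7 - X)
D(A(-4, 4)²) + 15383 = (-7 - (4/(-4))²) + 15383 = (-7 - (4*(-¼))²) + 15383 = (-7 - 1*(-1)²) + 15383 = (-7 - 1*1) + 15383 = (-7 - 1) + 15383 = -8 + 15383 = 15375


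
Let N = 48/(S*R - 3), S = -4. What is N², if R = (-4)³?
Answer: 2304/64009 ≈ 0.035995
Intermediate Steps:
R = -64
N = 48/253 (N = 48/(-4*(-64) - 3) = 48/(256 - 3) = 48/253 ≈ 0.18972)
N² = (48/253)² = 2304/64009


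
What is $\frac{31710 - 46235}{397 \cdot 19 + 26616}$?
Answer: $- \frac{14525}{34159} \approx -0.42522$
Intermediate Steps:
$\frac{31710 - 46235}{397 \cdot 19 + 26616} = - \frac{14525}{7543 + 26616} = - \frac{14525}{34159}$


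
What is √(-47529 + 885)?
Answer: 26*I*√69 ≈ 215.97*I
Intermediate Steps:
√(-47529 + 885) = √(-46644) = 26*I*√69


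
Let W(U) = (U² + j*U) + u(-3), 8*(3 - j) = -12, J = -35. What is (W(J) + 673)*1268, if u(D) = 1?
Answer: 2208222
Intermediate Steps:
j = 9/2 (j = 3 - ⅛*(-12) = 3 + 3/2 = 9/2 ≈ 4.5000)
W(U) = 1 + U² + 9*U/2 (W(U) = (U² + 9*U/2) + 1 = 1 + U² + 9*U/2)
(W(J) + 673)*1268 = ((1 + (-35)² + (9/2)*(-35)) + 673)*1268 = ((1 + 1225 - 315/2) + 673)*1268 = (2137/2 + 673)*1268 = (3483/2)*1268 = 2208222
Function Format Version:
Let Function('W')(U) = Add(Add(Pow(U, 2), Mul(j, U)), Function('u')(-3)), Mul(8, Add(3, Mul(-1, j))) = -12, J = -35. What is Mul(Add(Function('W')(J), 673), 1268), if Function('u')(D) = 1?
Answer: 2208222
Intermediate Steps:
j = Rational(9, 2) (j = Add(3, Mul(Rational(-1, 8), -12)) = Add(3, Rational(3, 2)) = Rational(9, 2) ≈ 4.5000)
Function('W')(U) = Add(1, Pow(U, 2), Mul(Rational(9, 2), U)) (Function('W')(U) = Add(Add(Pow(U, 2), Mul(Rational(9, 2), U)), 1) = Add(1, Pow(U, 2), Mul(Rational(9, 2), U)))
Mul(Add(Function('W')(J), 673), 1268) = Mul(Add(Add(1, Pow(-35, 2), Mul(Rational(9, 2), -35)), 673), 1268) = Mul(Add(Add(1, 1225, Rational(-315, 2)), 673), 1268) = Mul(Add(Rational(2137, 2), 673), 1268) = Mul(Rational(3483, 2), 1268) = 2208222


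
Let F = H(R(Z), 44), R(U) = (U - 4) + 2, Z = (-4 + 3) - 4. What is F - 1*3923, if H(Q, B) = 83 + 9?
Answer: -3831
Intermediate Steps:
Z = -5 (Z = -1 - 4 = -5)
R(U) = -2 + U (R(U) = (-4 + U) + 2 = -2 + U)
H(Q, B) = 92
F = 92
F - 1*3923 = 92 - 1*3923 = 92 - 3923 = -3831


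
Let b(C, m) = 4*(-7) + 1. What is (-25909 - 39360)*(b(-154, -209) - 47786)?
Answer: 3120706697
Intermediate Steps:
b(C, m) = -27 (b(C, m) = -28 + 1 = -27)
(-25909 - 39360)*(b(-154, -209) - 47786) = (-25909 - 39360)*(-27 - 47786) = -65269*(-47813) = 3120706697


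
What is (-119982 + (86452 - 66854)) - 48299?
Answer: -148683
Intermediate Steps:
(-119982 + (86452 - 66854)) - 48299 = (-119982 + 19598) - 48299 = -100384 - 48299 = -148683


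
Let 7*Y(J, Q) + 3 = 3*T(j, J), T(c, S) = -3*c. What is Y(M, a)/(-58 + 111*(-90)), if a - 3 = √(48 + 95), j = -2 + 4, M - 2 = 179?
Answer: 3/10048 ≈ 0.00029857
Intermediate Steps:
M = 181 (M = 2 + 179 = 181)
j = 2
a = 3 + √143 (a = 3 + √(48 + 95) = 3 + √143 ≈ 14.958)
Y(J, Q) = -3 (Y(J, Q) = -3/7 + (3*(-3*2))/7 = -3/7 + (3*(-6))/7 = -3/7 + (⅐)*(-18) = -3/7 - 18/7 = -3)
Y(M, a)/(-58 + 111*(-90)) = -3/(-58 + 111*(-90)) = -3/(-58 - 9990) = -3/(-10048) = -3*(-1/10048) = 3/10048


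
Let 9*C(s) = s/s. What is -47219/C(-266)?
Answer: -424971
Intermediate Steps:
C(s) = ⅑ (C(s) = (s/s)/9 = (⅑)*1 = ⅑)
-47219/C(-266) = -47219/⅑ = -47219*9 = -424971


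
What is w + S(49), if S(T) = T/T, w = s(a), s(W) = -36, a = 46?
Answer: -35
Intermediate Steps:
w = -36
S(T) = 1
w + S(49) = -36 + 1 = -35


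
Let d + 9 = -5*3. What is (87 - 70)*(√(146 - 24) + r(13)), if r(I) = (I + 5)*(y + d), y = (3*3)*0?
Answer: -7344 + 17*√122 ≈ -7156.2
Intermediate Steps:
d = -24 (d = -9 - 5*3 = -9 - 15 = -24)
y = 0 (y = 9*0 = 0)
r(I) = -120 - 24*I (r(I) = (I + 5)*(0 - 24) = (5 + I)*(-24) = -120 - 24*I)
(87 - 70)*(√(146 - 24) + r(13)) = (87 - 70)*(√(146 - 24) + (-120 - 24*13)) = 17*(√122 + (-120 - 312)) = 17*(√122 - 432) = 17*(-432 + √122) = -7344 + 17*√122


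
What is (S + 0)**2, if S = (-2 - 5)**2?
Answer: 2401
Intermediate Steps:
S = 49 (S = (-7)**2 = 49)
(S + 0)**2 = (49 + 0)**2 = 49**2 = 2401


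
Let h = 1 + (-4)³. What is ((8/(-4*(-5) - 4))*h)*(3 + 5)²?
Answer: -2016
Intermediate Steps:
h = -63 (h = 1 - 64 = -63)
((8/(-4*(-5) - 4))*h)*(3 + 5)² = ((8/(-4*(-5) - 4))*(-63))*(3 + 5)² = ((8/(20 - 4))*(-63))*8² = ((8/16)*(-63))*64 = ((8*(1/16))*(-63))*64 = ((½)*(-63))*64 = -63/2*64 = -2016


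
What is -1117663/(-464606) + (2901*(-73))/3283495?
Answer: 3571449865747/1525531477970 ≈ 2.3411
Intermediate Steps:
-1117663/(-464606) + (2901*(-73))/3283495 = -1117663*(-1/464606) - 211773*1/3283495 = 1117663/464606 - 211773/3283495 = 3571449865747/1525531477970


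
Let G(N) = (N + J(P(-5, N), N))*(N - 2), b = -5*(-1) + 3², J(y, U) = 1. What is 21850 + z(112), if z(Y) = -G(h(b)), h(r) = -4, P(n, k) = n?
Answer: 21832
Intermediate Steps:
b = 14 (b = 5 + 9 = 14)
G(N) = (1 + N)*(-2 + N) (G(N) = (N + 1)*(N - 2) = (1 + N)*(-2 + N))
z(Y) = -18 (z(Y) = -(-2 + (-4)² - 1*(-4)) = -(-2 + 16 + 4) = -1*18 = -18)
21850 + z(112) = 21850 - 18 = 21832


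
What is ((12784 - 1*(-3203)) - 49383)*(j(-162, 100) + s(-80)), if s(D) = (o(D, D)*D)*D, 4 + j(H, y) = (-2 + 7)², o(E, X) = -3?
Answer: 640501884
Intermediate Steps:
j(H, y) = 21 (j(H, y) = -4 + (-2 + 7)² = -4 + 5² = -4 + 25 = 21)
s(D) = -3*D² (s(D) = (-3*D)*D = -3*D²)
((12784 - 1*(-3203)) - 49383)*(j(-162, 100) + s(-80)) = ((12784 - 1*(-3203)) - 49383)*(21 - 3*(-80)²) = ((12784 + 3203) - 49383)*(21 - 3*6400) = (15987 - 49383)*(21 - 19200) = -33396*(-19179) = 640501884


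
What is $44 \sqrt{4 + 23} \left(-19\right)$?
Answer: $- 2508 \sqrt{3} \approx -4344.0$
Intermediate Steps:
$44 \sqrt{4 + 23} \left(-19\right) = 44 \sqrt{27} \left(-19\right) = 44 \cdot 3 \sqrt{3} \left(-19\right) = 132 \sqrt{3} \left(-19\right) = - 2508 \sqrt{3}$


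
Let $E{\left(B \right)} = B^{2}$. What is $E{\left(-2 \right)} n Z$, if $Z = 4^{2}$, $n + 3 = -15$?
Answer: $-1152$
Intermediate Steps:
$n = -18$ ($n = -3 - 15 = -18$)
$Z = 16$
$E{\left(-2 \right)} n Z = \left(-2\right)^{2} \left(-18\right) 16 = 4 \left(-18\right) 16 = \left(-72\right) 16 = -1152$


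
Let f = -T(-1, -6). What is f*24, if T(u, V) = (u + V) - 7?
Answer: 336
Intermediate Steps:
T(u, V) = -7 + V + u (T(u, V) = (V + u) - 7 = -7 + V + u)
f = 14 (f = -(-7 - 6 - 1) = -1*(-14) = 14)
f*24 = 14*24 = 336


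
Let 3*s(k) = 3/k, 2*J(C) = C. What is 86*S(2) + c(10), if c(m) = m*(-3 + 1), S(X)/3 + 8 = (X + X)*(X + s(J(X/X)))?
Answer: 2044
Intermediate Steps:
J(C) = C/2
s(k) = 1/k (s(k) = (3/k)/3 = 1/k)
S(X) = -24 + 6*X*(2 + X) (S(X) = -24 + 3*((X + X)*(X + 1/((X/X)/2))) = -24 + 3*((2*X)*(X + 1/((1/2)*1))) = -24 + 3*((2*X)*(X + 1/(1/2))) = -24 + 3*((2*X)*(X + 2)) = -24 + 3*((2*X)*(2 + X)) = -24 + 3*(2*X*(2 + X)) = -24 + 6*X*(2 + X))
c(m) = -2*m (c(m) = m*(-2) = -2*m)
86*S(2) + c(10) = 86*(-24 + 6*2**2 + 12*2) - 2*10 = 86*(-24 + 6*4 + 24) - 20 = 86*(-24 + 24 + 24) - 20 = 86*24 - 20 = 2064 - 20 = 2044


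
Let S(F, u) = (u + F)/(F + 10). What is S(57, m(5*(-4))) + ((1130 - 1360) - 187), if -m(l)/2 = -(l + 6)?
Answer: -27910/67 ≈ -416.57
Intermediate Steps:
m(l) = 12 + 2*l (m(l) = -(-2)*(l + 6) = -(-2)*(6 + l) = -2*(-6 - l) = 12 + 2*l)
S(F, u) = (F + u)/(10 + F)
S(57, m(5*(-4))) + ((1130 - 1360) - 187) = (57 + (12 + 2*(5*(-4))))/(10 + 57) + ((1130 - 1360) - 187) = (57 + (12 + 2*(-20)))/67 + (-230 - 187) = (57 + (12 - 40))/67 - 417 = (57 - 28)/67 - 417 = (1/67)*29 - 417 = 29/67 - 417 = -27910/67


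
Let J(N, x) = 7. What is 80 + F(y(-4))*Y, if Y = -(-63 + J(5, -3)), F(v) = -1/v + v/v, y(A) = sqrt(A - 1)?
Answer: 136 + 56*I*sqrt(5)/5 ≈ 136.0 + 25.044*I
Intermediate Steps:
y(A) = sqrt(-1 + A)
F(v) = 1 - 1/v (F(v) = -1/v + 1 = 1 - 1/v)
Y = 56 (Y = -(-63 + 7) = -1*(-56) = 56)
80 + F(y(-4))*Y = 80 + ((-1 + sqrt(-1 - 4))/(sqrt(-1 - 4)))*56 = 80 + ((-1 + sqrt(-5))/(sqrt(-5)))*56 = 80 + ((-1 + I*sqrt(5))/((I*sqrt(5))))*56 = 80 + ((-I*sqrt(5)/5)*(-1 + I*sqrt(5)))*56 = 80 - I*sqrt(5)*(-1 + I*sqrt(5))/5*56 = 80 - 56*I*sqrt(5)*(-1 + I*sqrt(5))/5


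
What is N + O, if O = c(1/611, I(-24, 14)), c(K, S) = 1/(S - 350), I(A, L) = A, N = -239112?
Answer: -89427889/374 ≈ -2.3911e+5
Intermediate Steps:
c(K, S) = 1/(-350 + S)
O = -1/374 (O = 1/(-350 - 24) = 1/(-374) = -1/374 ≈ -0.0026738)
N + O = -239112 - 1/374 = -89427889/374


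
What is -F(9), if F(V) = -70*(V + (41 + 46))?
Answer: 6720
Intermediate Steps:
F(V) = -6090 - 70*V (F(V) = -70*(V + 87) = -70*(87 + V) = -6090 - 70*V)
-F(9) = -(-6090 - 70*9) = -(-6090 - 630) = -1*(-6720) = 6720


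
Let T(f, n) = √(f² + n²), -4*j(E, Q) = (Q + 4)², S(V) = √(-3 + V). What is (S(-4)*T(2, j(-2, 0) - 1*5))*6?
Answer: 6*I*√595 ≈ 146.36*I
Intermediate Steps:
j(E, Q) = -(4 + Q)²/4 (j(E, Q) = -(Q + 4)²/4 = -(4 + Q)²/4)
(S(-4)*T(2, j(-2, 0) - 1*5))*6 = (√(-3 - 4)*√(2² + (-(4 + 0)²/4 - 1*5)²))*6 = (√(-7)*√(4 + (-¼*4² - 5)²))*6 = ((I*√7)*√(4 + (-¼*16 - 5)²))*6 = ((I*√7)*√(4 + (-4 - 5)²))*6 = ((I*√7)*√(4 + (-9)²))*6 = ((I*√7)*√(4 + 81))*6 = ((I*√7)*√85)*6 = (I*√595)*6 = 6*I*√595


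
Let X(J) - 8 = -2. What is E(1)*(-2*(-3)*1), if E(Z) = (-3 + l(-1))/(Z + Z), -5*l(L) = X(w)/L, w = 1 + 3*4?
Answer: -27/5 ≈ -5.4000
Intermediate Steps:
w = 13 (w = 1 + 12 = 13)
X(J) = 6 (X(J) = 8 - 2 = 6)
l(L) = -6/(5*L)
E(Z) = -9/(10*Z) (E(Z) = (-3 - 6/5/(-1))/(Z + Z) = (-3 - 6/5*(-1))/((2*Z)) = (-3 + 6/5)*(1/(2*Z)) = -9/(10*Z))
E(1)*(-2*(-3)*1) = (-9/10/1)*(-2*(-3)*1) = (-9/10*1)*(6*1) = -9/10*6 = -27/5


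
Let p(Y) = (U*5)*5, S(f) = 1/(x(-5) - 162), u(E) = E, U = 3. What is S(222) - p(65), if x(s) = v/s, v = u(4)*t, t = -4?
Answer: -59555/794 ≈ -75.006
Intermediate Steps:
v = -16 (v = 4*(-4) = -16)
x(s) = -16/s
S(f) = -5/794 (S(f) = 1/(-16/(-5) - 162) = 1/(-16*(-⅕) - 162) = 1/(16/5 - 162) = 1/(-794/5) = -5/794)
p(Y) = 75 (p(Y) = (3*5)*5 = 15*5 = 75)
S(222) - p(65) = -5/794 - 1*75 = -5/794 - 75 = -59555/794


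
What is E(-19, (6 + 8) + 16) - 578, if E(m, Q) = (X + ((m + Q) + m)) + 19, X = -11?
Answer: -578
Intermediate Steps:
E(m, Q) = 8 + Q + 2*m (E(m, Q) = (-11 + ((m + Q) + m)) + 19 = (-11 + ((Q + m) + m)) + 19 = (-11 + (Q + 2*m)) + 19 = (-11 + Q + 2*m) + 19 = 8 + Q + 2*m)
E(-19, (6 + 8) + 16) - 578 = (8 + ((6 + 8) + 16) + 2*(-19)) - 578 = (8 + (14 + 16) - 38) - 578 = (8 + 30 - 38) - 578 = 0 - 578 = -578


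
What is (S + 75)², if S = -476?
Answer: 160801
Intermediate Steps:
(S + 75)² = (-476 + 75)² = (-401)² = 160801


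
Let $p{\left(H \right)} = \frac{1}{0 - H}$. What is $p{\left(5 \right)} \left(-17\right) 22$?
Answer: $\frac{374}{5} \approx 74.8$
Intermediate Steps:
$p{\left(H \right)} = - \frac{1}{H}$ ($p{\left(H \right)} = \frac{1}{\left(-1\right) H} = - \frac{1}{H}$)
$p{\left(5 \right)} \left(-17\right) 22 = - \frac{1}{5} \left(-17\right) 22 = \left(-1\right) \frac{1}{5} \left(-17\right) 22 = \left(- \frac{1}{5}\right) \left(-17\right) 22 = \frac{17}{5} \cdot 22 = \frac{374}{5}$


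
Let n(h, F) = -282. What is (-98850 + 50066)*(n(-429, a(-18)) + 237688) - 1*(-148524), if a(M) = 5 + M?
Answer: -11581465780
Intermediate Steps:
(-98850 + 50066)*(n(-429, a(-18)) + 237688) - 1*(-148524) = (-98850 + 50066)*(-282 + 237688) - 1*(-148524) = -48784*237406 + 148524 = -11581614304 + 148524 = -11581465780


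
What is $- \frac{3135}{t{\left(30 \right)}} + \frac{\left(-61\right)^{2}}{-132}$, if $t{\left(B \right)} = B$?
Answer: $- \frac{17515}{132} \approx -132.69$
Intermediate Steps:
$- \frac{3135}{t{\left(30 \right)}} + \frac{\left(-61\right)^{2}}{-132} = - \frac{3135}{30} + \frac{\left(-61\right)^{2}}{-132} = \left(-3135\right) \frac{1}{30} + 3721 \left(- \frac{1}{132}\right) = - \frac{209}{2} - \frac{3721}{132} = - \frac{17515}{132}$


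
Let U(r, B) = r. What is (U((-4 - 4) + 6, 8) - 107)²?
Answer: 11881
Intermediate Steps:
(U((-4 - 4) + 6, 8) - 107)² = (((-4 - 4) + 6) - 107)² = ((-8 + 6) - 107)² = (-2 - 107)² = (-109)² = 11881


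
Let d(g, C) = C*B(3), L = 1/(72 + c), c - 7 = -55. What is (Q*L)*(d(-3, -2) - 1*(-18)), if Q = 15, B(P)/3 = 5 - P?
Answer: 15/4 ≈ 3.7500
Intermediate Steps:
c = -48 (c = 7 - 55 = -48)
B(P) = 15 - 3*P (B(P) = 3*(5 - P) = 15 - 3*P)
L = 1/24 (L = 1/(72 - 48) = 1/24 ≈ 0.041667)
d(g, C) = 6*C (d(g, C) = C*(15 - 3*3) = C*(15 - 9) = C*6 = 6*C)
(Q*L)*(d(-3, -2) - 1*(-18)) = (15*(1/24))*(6*(-2) - 1*(-18)) = 5*(-12 + 18)/8 = (5/8)*6 = 15/4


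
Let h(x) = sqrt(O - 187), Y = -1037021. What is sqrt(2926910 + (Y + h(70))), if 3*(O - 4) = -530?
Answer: sqrt(17009001 + 3*I*sqrt(3237))/3 ≈ 1374.7 + 0.0068977*I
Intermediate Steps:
O = -518/3 (O = 4 + (1/3)*(-530) = 4 - 530/3 = -518/3 ≈ -172.67)
h(x) = I*sqrt(3237)/3 (h(x) = sqrt(-518/3 - 187) = sqrt(-1079/3) = I*sqrt(3237)/3)
sqrt(2926910 + (Y + h(70))) = sqrt(2926910 + (-1037021 + I*sqrt(3237)/3)) = sqrt(1889889 + I*sqrt(3237)/3)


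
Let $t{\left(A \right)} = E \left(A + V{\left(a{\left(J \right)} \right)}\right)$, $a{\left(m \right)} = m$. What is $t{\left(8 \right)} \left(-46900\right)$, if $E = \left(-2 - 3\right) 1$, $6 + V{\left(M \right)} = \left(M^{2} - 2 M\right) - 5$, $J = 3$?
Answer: $0$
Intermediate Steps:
$V{\left(M \right)} = -11 + M^{2} - 2 M$ ($V{\left(M \right)} = -6 - \left(5 - M^{2} + 2 M\right) = -11 + M^{2} - 2 M$)
$E = -5$ ($E = \left(-5\right) 1 = -5$)
$t{\left(A \right)} = 40 - 5 A$ ($t{\left(A \right)} = - 5 \left(A - \left(17 - 9\right)\right) = - 5 \left(A - 8\right) = - 5 \left(-8 + A\right) = 40 - 5 A$)
$t{\left(8 \right)} \left(-46900\right) = \left(40 - 40\right) \left(-46900\right) = 0 \left(-46900\right) = 0$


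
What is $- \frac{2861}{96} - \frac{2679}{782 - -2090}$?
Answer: $- \frac{1059247}{34464} \approx -30.735$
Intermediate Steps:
$- \frac{2861}{96} - \frac{2679}{782 - -2090} = \left(-2861\right) \frac{1}{96} - \frac{2679}{782 + 2090} = - \frac{2861}{96} - \frac{2679}{2872} = - \frac{1059247}{34464}$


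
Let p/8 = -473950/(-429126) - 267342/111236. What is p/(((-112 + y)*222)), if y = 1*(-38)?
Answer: 15500775223/49673464037775 ≈ 0.00031205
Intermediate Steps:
p = -62003100892/5966782467 (p = 8*(-473950/(-429126) - 267342/111236) = 8*(-473950*(-1/429126) - 267342*1/111236) = 8*(236975/214563 - 133671/55618) = 8*(-15500775223/11933564934) = -62003100892/5966782467 ≈ -10.391)
y = -38
p/(((-112 + y)*222)) = -62003100892*1/(222*(-112 - 38))/5966782467 = -62003100892/(5966782467*((-150*222))) = -62003100892/5966782467/(-33300) = -62003100892/5966782467*(-1/33300) = 15500775223/49673464037775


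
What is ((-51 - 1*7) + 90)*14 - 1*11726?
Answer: -11278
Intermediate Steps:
((-51 - 1*7) + 90)*14 - 1*11726 = ((-51 - 7) + 90)*14 - 11726 = (-58 + 90)*14 - 11726 = 32*14 - 11726 = 448 - 11726 = -11278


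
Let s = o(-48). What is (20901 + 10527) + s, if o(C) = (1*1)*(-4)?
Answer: 31424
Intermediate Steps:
o(C) = -4 (o(C) = 1*(-4) = -4)
s = -4
(20901 + 10527) + s = (20901 + 10527) - 4 = 31428 - 4 = 31424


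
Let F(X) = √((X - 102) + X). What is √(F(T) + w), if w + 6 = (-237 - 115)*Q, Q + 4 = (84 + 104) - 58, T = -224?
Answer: √(-44358 + 5*I*√22) ≈ 0.0557 + 210.61*I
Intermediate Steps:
Q = 126 (Q = -4 + ((84 + 104) - 58) = -4 + (188 - 58) = -4 + 130 = 126)
w = -44358 (w = -6 + (-237 - 115)*126 = -6 - 352*126 = -6 - 44352 = -44358)
F(X) = √(-102 + 2*X) (F(X) = √((-102 + X) + X) = √(-102 + 2*X))
√(F(T) + w) = √(√(-102 + 2*(-224)) - 44358) = √(√(-102 - 448) - 44358) = √(√(-550) - 44358) = √(5*I*√22 - 44358) = √(-44358 + 5*I*√22)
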